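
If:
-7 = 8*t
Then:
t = -7/8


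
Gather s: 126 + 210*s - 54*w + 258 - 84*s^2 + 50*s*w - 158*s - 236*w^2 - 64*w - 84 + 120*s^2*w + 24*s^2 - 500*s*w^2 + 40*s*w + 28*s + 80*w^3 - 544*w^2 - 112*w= s^2*(120*w - 60) + s*(-500*w^2 + 90*w + 80) + 80*w^3 - 780*w^2 - 230*w + 300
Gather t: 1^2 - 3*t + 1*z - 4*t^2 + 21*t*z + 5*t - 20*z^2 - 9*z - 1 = -4*t^2 + t*(21*z + 2) - 20*z^2 - 8*z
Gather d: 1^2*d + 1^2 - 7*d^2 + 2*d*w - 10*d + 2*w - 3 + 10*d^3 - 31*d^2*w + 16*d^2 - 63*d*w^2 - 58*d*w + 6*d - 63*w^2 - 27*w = 10*d^3 + d^2*(9 - 31*w) + d*(-63*w^2 - 56*w - 3) - 63*w^2 - 25*w - 2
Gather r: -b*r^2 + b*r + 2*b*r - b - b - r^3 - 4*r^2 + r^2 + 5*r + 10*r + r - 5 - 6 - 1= -2*b - r^3 + r^2*(-b - 3) + r*(3*b + 16) - 12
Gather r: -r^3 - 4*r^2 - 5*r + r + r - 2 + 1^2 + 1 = -r^3 - 4*r^2 - 3*r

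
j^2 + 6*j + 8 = (j + 2)*(j + 4)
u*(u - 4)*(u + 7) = u^3 + 3*u^2 - 28*u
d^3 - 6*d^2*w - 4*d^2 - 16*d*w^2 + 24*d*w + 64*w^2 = (d - 4)*(d - 8*w)*(d + 2*w)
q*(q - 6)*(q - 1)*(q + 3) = q^4 - 4*q^3 - 15*q^2 + 18*q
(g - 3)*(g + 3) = g^2 - 9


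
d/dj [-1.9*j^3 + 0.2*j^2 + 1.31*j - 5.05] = -5.7*j^2 + 0.4*j + 1.31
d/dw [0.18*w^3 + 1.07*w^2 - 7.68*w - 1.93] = 0.54*w^2 + 2.14*w - 7.68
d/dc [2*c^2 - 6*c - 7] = 4*c - 6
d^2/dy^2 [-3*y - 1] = 0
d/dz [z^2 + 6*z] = 2*z + 6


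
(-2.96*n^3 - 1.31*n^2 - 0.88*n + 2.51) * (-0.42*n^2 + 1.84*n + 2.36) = 1.2432*n^5 - 4.8962*n^4 - 9.0264*n^3 - 5.765*n^2 + 2.5416*n + 5.9236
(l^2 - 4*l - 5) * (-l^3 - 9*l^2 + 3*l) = -l^5 - 5*l^4 + 44*l^3 + 33*l^2 - 15*l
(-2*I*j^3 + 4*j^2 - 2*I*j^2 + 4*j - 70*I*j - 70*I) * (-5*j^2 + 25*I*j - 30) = 10*I*j^5 + 30*j^4 + 10*I*j^4 + 30*j^3 + 510*I*j^3 + 1630*j^2 + 510*I*j^2 + 1630*j + 2100*I*j + 2100*I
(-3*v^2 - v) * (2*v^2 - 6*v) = -6*v^4 + 16*v^3 + 6*v^2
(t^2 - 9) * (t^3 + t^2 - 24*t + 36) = t^5 + t^4 - 33*t^3 + 27*t^2 + 216*t - 324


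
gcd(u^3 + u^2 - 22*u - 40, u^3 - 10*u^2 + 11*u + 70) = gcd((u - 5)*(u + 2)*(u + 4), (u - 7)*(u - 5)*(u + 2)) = u^2 - 3*u - 10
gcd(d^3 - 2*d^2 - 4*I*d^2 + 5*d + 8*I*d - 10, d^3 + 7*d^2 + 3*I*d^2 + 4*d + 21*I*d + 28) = 1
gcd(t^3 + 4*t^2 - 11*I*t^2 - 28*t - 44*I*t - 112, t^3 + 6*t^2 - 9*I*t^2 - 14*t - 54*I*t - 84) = t - 7*I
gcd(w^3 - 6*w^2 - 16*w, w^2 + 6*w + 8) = w + 2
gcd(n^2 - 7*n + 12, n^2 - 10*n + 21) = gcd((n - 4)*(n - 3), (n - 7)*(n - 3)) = n - 3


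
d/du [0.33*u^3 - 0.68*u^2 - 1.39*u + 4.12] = 0.99*u^2 - 1.36*u - 1.39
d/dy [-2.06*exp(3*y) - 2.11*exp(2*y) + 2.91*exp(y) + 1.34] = (-6.18*exp(2*y) - 4.22*exp(y) + 2.91)*exp(y)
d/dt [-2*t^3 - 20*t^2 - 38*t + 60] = -6*t^2 - 40*t - 38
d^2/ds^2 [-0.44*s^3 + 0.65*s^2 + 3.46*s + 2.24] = 1.3 - 2.64*s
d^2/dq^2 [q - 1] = 0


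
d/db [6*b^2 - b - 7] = 12*b - 1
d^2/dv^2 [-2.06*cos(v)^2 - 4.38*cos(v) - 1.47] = 4.38*cos(v) + 4.12*cos(2*v)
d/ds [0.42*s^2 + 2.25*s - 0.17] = 0.84*s + 2.25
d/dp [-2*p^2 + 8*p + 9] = 8 - 4*p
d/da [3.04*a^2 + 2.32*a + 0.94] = 6.08*a + 2.32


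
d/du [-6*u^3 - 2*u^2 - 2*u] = -18*u^2 - 4*u - 2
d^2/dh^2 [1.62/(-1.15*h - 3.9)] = -4.2849/(1.15*h + 3.9)^3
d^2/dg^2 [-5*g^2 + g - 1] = -10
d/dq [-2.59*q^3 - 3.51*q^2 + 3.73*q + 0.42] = -7.77*q^2 - 7.02*q + 3.73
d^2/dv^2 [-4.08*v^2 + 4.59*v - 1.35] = -8.16000000000000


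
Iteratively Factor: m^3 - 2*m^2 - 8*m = (m + 2)*(m^2 - 4*m) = (m - 4)*(m + 2)*(m)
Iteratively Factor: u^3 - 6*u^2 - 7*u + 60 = (u + 3)*(u^2 - 9*u + 20) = (u - 4)*(u + 3)*(u - 5)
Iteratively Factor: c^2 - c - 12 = (c - 4)*(c + 3)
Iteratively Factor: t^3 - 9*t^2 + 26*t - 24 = (t - 4)*(t^2 - 5*t + 6) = (t - 4)*(t - 2)*(t - 3)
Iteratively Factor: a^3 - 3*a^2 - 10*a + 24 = (a - 4)*(a^2 + a - 6) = (a - 4)*(a + 3)*(a - 2)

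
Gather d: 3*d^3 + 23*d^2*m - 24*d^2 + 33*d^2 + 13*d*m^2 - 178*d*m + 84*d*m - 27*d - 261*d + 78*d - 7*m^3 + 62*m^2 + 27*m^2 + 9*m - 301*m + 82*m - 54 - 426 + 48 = 3*d^3 + d^2*(23*m + 9) + d*(13*m^2 - 94*m - 210) - 7*m^3 + 89*m^2 - 210*m - 432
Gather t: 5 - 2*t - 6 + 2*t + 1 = 0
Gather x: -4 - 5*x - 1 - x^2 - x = -x^2 - 6*x - 5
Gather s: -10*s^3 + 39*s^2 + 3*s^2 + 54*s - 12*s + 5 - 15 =-10*s^3 + 42*s^2 + 42*s - 10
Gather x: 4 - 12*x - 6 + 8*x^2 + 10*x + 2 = 8*x^2 - 2*x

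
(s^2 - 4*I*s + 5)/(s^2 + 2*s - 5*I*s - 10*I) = (s + I)/(s + 2)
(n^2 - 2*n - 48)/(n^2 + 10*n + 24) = (n - 8)/(n + 4)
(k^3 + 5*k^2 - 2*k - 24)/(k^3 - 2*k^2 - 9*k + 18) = (k + 4)/(k - 3)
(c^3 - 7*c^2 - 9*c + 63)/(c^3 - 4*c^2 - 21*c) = (c - 3)/c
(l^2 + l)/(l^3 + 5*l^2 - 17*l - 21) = l/(l^2 + 4*l - 21)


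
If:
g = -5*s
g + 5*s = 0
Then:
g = -5*s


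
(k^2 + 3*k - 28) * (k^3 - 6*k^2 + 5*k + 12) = k^5 - 3*k^4 - 41*k^3 + 195*k^2 - 104*k - 336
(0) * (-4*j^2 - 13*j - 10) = 0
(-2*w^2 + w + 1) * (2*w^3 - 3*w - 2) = -4*w^5 + 2*w^4 + 8*w^3 + w^2 - 5*w - 2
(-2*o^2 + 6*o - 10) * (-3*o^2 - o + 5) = 6*o^4 - 16*o^3 + 14*o^2 + 40*o - 50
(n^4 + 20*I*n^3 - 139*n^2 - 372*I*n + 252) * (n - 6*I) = n^5 + 14*I*n^4 - 19*n^3 + 462*I*n^2 - 1980*n - 1512*I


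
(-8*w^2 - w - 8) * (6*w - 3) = -48*w^3 + 18*w^2 - 45*w + 24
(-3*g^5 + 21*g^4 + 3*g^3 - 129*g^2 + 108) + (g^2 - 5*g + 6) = -3*g^5 + 21*g^4 + 3*g^3 - 128*g^2 - 5*g + 114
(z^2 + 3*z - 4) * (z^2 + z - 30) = z^4 + 4*z^3 - 31*z^2 - 94*z + 120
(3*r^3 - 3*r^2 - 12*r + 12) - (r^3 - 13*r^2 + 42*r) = 2*r^3 + 10*r^2 - 54*r + 12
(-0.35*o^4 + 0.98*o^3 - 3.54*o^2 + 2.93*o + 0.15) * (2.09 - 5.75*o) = 2.0125*o^5 - 6.3665*o^4 + 22.4032*o^3 - 24.2461*o^2 + 5.2612*o + 0.3135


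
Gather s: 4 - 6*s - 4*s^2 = -4*s^2 - 6*s + 4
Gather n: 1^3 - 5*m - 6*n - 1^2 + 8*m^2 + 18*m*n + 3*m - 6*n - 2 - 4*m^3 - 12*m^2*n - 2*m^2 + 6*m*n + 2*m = -4*m^3 + 6*m^2 + n*(-12*m^2 + 24*m - 12) - 2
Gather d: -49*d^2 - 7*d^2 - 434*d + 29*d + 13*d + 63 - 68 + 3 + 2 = -56*d^2 - 392*d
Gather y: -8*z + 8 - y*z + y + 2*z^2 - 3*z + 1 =y*(1 - z) + 2*z^2 - 11*z + 9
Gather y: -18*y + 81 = 81 - 18*y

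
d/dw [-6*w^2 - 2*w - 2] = -12*w - 2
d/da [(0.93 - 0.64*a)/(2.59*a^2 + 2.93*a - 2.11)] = (1.6576*a^2 - 4.8174*a - 1.3745)/(6.7081*a^4 + 15.1774*a^3 - 2.3449*a^2 - 12.3646*a + 4.4521)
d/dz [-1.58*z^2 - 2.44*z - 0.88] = -3.16*z - 2.44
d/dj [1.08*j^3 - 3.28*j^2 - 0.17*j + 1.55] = 3.24*j^2 - 6.56*j - 0.17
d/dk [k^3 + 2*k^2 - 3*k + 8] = 3*k^2 + 4*k - 3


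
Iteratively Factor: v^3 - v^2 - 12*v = (v + 3)*(v^2 - 4*v) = v*(v + 3)*(v - 4)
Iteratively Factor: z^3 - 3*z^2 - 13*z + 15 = (z - 5)*(z^2 + 2*z - 3) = (z - 5)*(z - 1)*(z + 3)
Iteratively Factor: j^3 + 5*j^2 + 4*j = (j)*(j^2 + 5*j + 4) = j*(j + 4)*(j + 1)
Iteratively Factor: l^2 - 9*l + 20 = (l - 4)*(l - 5)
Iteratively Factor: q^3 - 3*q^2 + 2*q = (q)*(q^2 - 3*q + 2) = q*(q - 2)*(q - 1)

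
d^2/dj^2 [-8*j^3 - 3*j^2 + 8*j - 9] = -48*j - 6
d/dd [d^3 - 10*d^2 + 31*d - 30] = 3*d^2 - 20*d + 31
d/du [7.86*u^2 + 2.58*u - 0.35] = 15.72*u + 2.58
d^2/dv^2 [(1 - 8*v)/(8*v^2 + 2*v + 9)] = 8*(-(8*v - 1)*(8*v + 1)^2 + 2*(24*v + 1)*(8*v^2 + 2*v + 9))/(8*v^2 + 2*v + 9)^3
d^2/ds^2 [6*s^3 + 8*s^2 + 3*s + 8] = 36*s + 16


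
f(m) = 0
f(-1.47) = 0.00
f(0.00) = 0.00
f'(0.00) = 0.00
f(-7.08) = 0.00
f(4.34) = 0.00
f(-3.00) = 0.00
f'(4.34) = 0.00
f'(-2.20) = 0.00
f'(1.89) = 0.00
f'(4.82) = 0.00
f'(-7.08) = 0.00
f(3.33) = 0.00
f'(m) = 0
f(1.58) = 0.00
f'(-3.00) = 0.00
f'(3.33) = 0.00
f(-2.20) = 0.00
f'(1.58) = 0.00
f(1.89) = 0.00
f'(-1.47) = 0.00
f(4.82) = 0.00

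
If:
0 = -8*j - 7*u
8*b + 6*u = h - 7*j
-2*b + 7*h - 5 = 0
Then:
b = 7*u/432 + 5/54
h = u/216 + 20/27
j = -7*u/8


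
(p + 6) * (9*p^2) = 9*p^3 + 54*p^2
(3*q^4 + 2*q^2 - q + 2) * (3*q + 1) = 9*q^5 + 3*q^4 + 6*q^3 - q^2 + 5*q + 2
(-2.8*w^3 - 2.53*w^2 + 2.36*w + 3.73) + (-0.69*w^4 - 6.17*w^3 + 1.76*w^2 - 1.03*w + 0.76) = -0.69*w^4 - 8.97*w^3 - 0.77*w^2 + 1.33*w + 4.49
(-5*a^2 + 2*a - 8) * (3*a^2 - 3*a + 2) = -15*a^4 + 21*a^3 - 40*a^2 + 28*a - 16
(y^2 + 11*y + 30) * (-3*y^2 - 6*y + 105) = -3*y^4 - 39*y^3 - 51*y^2 + 975*y + 3150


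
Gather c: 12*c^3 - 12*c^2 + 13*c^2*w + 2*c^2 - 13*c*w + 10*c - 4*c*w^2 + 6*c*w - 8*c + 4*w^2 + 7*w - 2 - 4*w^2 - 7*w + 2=12*c^3 + c^2*(13*w - 10) + c*(-4*w^2 - 7*w + 2)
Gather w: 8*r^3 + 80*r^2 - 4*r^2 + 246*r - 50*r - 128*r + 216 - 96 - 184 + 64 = 8*r^3 + 76*r^2 + 68*r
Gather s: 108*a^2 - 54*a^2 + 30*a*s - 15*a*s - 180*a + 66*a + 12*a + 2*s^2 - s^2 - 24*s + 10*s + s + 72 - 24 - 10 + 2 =54*a^2 - 102*a + s^2 + s*(15*a - 13) + 40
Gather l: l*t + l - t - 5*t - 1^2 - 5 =l*(t + 1) - 6*t - 6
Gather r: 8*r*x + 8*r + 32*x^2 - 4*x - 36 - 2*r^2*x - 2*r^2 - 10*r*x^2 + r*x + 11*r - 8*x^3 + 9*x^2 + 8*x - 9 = r^2*(-2*x - 2) + r*(-10*x^2 + 9*x + 19) - 8*x^3 + 41*x^2 + 4*x - 45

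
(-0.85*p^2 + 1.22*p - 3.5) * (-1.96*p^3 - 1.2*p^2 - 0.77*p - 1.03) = 1.666*p^5 - 1.3712*p^4 + 6.0505*p^3 + 4.1361*p^2 + 1.4384*p + 3.605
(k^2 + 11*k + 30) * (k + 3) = k^3 + 14*k^2 + 63*k + 90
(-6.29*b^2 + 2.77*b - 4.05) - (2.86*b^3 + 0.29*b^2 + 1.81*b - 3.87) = -2.86*b^3 - 6.58*b^2 + 0.96*b - 0.18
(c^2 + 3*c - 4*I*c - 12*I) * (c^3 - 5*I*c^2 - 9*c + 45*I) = c^5 + 3*c^4 - 9*I*c^4 - 29*c^3 - 27*I*c^3 - 87*c^2 + 81*I*c^2 + 180*c + 243*I*c + 540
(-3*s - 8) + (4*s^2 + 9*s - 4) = 4*s^2 + 6*s - 12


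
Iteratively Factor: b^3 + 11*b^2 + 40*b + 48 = (b + 4)*(b^2 + 7*b + 12) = (b + 3)*(b + 4)*(b + 4)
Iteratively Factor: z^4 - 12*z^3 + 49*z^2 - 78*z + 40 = (z - 2)*(z^3 - 10*z^2 + 29*z - 20) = (z - 4)*(z - 2)*(z^2 - 6*z + 5) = (z - 5)*(z - 4)*(z - 2)*(z - 1)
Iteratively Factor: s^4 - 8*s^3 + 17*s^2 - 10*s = (s)*(s^3 - 8*s^2 + 17*s - 10) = s*(s - 5)*(s^2 - 3*s + 2) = s*(s - 5)*(s - 1)*(s - 2)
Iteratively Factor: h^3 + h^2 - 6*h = (h - 2)*(h^2 + 3*h) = h*(h - 2)*(h + 3)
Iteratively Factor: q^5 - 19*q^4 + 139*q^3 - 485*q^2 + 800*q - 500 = (q - 2)*(q^4 - 17*q^3 + 105*q^2 - 275*q + 250) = (q - 2)^2*(q^3 - 15*q^2 + 75*q - 125) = (q - 5)*(q - 2)^2*(q^2 - 10*q + 25) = (q - 5)^2*(q - 2)^2*(q - 5)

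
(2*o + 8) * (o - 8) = 2*o^2 - 8*o - 64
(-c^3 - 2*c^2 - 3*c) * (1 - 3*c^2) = 3*c^5 + 6*c^4 + 8*c^3 - 2*c^2 - 3*c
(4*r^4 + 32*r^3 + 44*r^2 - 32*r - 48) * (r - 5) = 4*r^5 + 12*r^4 - 116*r^3 - 252*r^2 + 112*r + 240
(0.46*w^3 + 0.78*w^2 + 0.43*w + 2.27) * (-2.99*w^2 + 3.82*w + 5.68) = -1.3754*w^5 - 0.575*w^4 + 4.3067*w^3 - 0.714300000000001*w^2 + 11.1138*w + 12.8936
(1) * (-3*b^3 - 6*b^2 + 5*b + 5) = -3*b^3 - 6*b^2 + 5*b + 5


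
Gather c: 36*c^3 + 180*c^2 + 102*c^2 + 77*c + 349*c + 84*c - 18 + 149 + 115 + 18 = 36*c^3 + 282*c^2 + 510*c + 264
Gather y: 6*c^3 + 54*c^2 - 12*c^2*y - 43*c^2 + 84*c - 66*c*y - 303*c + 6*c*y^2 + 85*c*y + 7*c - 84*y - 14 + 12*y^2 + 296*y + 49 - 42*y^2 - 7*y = 6*c^3 + 11*c^2 - 212*c + y^2*(6*c - 30) + y*(-12*c^2 + 19*c + 205) + 35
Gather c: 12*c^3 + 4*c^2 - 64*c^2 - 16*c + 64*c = 12*c^3 - 60*c^2 + 48*c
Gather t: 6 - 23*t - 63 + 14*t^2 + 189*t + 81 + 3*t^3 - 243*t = 3*t^3 + 14*t^2 - 77*t + 24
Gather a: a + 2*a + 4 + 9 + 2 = 3*a + 15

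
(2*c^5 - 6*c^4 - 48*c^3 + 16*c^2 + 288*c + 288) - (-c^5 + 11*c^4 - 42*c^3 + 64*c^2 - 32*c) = 3*c^5 - 17*c^4 - 6*c^3 - 48*c^2 + 320*c + 288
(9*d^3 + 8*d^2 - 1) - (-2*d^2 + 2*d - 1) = 9*d^3 + 10*d^2 - 2*d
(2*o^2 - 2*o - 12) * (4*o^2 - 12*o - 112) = 8*o^4 - 32*o^3 - 248*o^2 + 368*o + 1344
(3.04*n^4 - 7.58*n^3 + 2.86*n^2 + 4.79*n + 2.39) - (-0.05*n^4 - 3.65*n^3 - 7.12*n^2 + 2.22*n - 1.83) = 3.09*n^4 - 3.93*n^3 + 9.98*n^2 + 2.57*n + 4.22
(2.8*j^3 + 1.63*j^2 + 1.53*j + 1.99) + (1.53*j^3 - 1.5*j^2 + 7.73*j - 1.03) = 4.33*j^3 + 0.13*j^2 + 9.26*j + 0.96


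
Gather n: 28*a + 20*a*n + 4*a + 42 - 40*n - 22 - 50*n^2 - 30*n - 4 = 32*a - 50*n^2 + n*(20*a - 70) + 16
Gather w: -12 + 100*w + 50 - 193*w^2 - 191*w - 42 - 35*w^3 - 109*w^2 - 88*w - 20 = -35*w^3 - 302*w^2 - 179*w - 24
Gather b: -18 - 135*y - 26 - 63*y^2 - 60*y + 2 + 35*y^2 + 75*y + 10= -28*y^2 - 120*y - 32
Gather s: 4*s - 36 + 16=4*s - 20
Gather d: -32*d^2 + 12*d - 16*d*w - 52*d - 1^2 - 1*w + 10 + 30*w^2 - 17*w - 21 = -32*d^2 + d*(-16*w - 40) + 30*w^2 - 18*w - 12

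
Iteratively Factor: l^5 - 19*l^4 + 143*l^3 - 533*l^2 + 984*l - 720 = (l - 4)*(l^4 - 15*l^3 + 83*l^2 - 201*l + 180) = (l - 4)*(l - 3)*(l^3 - 12*l^2 + 47*l - 60) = (l - 5)*(l - 4)*(l - 3)*(l^2 - 7*l + 12) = (l - 5)*(l - 4)*(l - 3)^2*(l - 4)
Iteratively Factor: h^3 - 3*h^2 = (h)*(h^2 - 3*h) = h^2*(h - 3)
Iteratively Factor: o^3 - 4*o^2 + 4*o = (o - 2)*(o^2 - 2*o) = (o - 2)^2*(o)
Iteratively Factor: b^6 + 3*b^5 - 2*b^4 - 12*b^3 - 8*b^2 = (b)*(b^5 + 3*b^4 - 2*b^3 - 12*b^2 - 8*b) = b*(b + 2)*(b^4 + b^3 - 4*b^2 - 4*b) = b*(b + 2)^2*(b^3 - b^2 - 2*b) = b^2*(b + 2)^2*(b^2 - b - 2) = b^2*(b - 2)*(b + 2)^2*(b + 1)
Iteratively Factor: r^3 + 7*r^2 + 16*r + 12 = (r + 2)*(r^2 + 5*r + 6) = (r + 2)*(r + 3)*(r + 2)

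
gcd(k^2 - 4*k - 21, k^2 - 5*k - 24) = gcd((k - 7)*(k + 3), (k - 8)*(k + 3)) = k + 3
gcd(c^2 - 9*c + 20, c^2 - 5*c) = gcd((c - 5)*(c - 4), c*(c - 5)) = c - 5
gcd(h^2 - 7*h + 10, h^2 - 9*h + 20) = h - 5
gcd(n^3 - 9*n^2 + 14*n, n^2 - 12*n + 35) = n - 7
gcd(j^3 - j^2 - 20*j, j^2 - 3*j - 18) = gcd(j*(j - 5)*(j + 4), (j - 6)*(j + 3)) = 1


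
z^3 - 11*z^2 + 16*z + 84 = (z - 7)*(z - 6)*(z + 2)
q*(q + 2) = q^2 + 2*q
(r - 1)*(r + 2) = r^2 + r - 2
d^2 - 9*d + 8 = (d - 8)*(d - 1)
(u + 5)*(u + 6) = u^2 + 11*u + 30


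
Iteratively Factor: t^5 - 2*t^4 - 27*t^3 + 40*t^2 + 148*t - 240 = (t - 5)*(t^4 + 3*t^3 - 12*t^2 - 20*t + 48) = (t - 5)*(t + 4)*(t^3 - t^2 - 8*t + 12) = (t - 5)*(t - 2)*(t + 4)*(t^2 + t - 6) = (t - 5)*(t - 2)^2*(t + 4)*(t + 3)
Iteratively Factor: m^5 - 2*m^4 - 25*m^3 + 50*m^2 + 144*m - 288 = (m + 4)*(m^4 - 6*m^3 - m^2 + 54*m - 72) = (m - 2)*(m + 4)*(m^3 - 4*m^2 - 9*m + 36) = (m - 4)*(m - 2)*(m + 4)*(m^2 - 9) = (m - 4)*(m - 2)*(m + 3)*(m + 4)*(m - 3)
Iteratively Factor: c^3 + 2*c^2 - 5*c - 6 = (c - 2)*(c^2 + 4*c + 3) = (c - 2)*(c + 1)*(c + 3)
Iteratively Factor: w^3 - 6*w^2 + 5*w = (w - 1)*(w^2 - 5*w) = (w - 5)*(w - 1)*(w)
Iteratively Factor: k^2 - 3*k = (k)*(k - 3)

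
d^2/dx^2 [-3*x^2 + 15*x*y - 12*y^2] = -6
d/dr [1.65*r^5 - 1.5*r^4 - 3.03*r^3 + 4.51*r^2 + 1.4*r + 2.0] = 8.25*r^4 - 6.0*r^3 - 9.09*r^2 + 9.02*r + 1.4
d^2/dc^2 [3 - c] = 0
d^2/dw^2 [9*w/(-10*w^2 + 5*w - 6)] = 90*(-5*w*(4*w - 1)^2 + (6*w - 1)*(10*w^2 - 5*w + 6))/(10*w^2 - 5*w + 6)^3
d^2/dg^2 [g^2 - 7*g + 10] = 2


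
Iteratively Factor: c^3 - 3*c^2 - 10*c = (c - 5)*(c^2 + 2*c) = (c - 5)*(c + 2)*(c)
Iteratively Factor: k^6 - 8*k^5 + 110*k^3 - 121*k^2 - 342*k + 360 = (k - 5)*(k^5 - 3*k^4 - 15*k^3 + 35*k^2 + 54*k - 72) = (k - 5)*(k + 2)*(k^4 - 5*k^3 - 5*k^2 + 45*k - 36) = (k - 5)*(k + 2)*(k + 3)*(k^3 - 8*k^2 + 19*k - 12) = (k - 5)*(k - 3)*(k + 2)*(k + 3)*(k^2 - 5*k + 4) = (k - 5)*(k - 3)*(k - 1)*(k + 2)*(k + 3)*(k - 4)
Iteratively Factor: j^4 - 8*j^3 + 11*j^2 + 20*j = (j + 1)*(j^3 - 9*j^2 + 20*j) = (j - 4)*(j + 1)*(j^2 - 5*j) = j*(j - 4)*(j + 1)*(j - 5)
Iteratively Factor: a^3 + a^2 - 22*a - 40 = (a + 2)*(a^2 - a - 20) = (a - 5)*(a + 2)*(a + 4)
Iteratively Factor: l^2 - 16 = (l - 4)*(l + 4)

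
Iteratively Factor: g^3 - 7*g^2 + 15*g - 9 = (g - 1)*(g^2 - 6*g + 9) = (g - 3)*(g - 1)*(g - 3)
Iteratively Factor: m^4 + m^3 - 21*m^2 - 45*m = (m)*(m^3 + m^2 - 21*m - 45) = m*(m + 3)*(m^2 - 2*m - 15) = m*(m + 3)^2*(m - 5)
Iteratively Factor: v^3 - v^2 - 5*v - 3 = (v - 3)*(v^2 + 2*v + 1) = (v - 3)*(v + 1)*(v + 1)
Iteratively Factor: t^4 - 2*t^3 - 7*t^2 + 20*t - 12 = (t - 2)*(t^3 - 7*t + 6) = (t - 2)*(t + 3)*(t^2 - 3*t + 2) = (t - 2)*(t - 1)*(t + 3)*(t - 2)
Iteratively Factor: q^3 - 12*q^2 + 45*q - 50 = (q - 2)*(q^2 - 10*q + 25) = (q - 5)*(q - 2)*(q - 5)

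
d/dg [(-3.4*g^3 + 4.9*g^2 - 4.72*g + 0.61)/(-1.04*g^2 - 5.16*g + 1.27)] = (3.536*g^4 + 35.088*g^3 - 43.1468*g^2 + 13.7148*g - 2.8468)/(1.0816*g^4 + 10.7328*g^3 + 23.984*g^2 - 13.1064*g + 1.6129)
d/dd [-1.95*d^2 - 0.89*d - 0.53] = -3.9*d - 0.89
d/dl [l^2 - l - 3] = 2*l - 1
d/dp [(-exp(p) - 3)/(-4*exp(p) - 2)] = -5*exp(p)/(2*(2*exp(p) + 1)^2)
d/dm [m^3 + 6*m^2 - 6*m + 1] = 3*m^2 + 12*m - 6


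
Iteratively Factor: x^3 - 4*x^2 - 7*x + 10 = (x - 1)*(x^2 - 3*x - 10) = (x - 5)*(x - 1)*(x + 2)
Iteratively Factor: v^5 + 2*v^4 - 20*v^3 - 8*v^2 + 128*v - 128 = (v - 2)*(v^4 + 4*v^3 - 12*v^2 - 32*v + 64) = (v - 2)^2*(v^3 + 6*v^2 - 32) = (v - 2)^2*(v + 4)*(v^2 + 2*v - 8) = (v - 2)^2*(v + 4)^2*(v - 2)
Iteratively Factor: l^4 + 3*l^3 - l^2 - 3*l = (l - 1)*(l^3 + 4*l^2 + 3*l) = l*(l - 1)*(l^2 + 4*l + 3) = l*(l - 1)*(l + 1)*(l + 3)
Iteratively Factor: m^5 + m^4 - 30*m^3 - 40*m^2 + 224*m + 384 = (m + 3)*(m^4 - 2*m^3 - 24*m^2 + 32*m + 128) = (m + 3)*(m + 4)*(m^3 - 6*m^2 + 32) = (m - 4)*(m + 3)*(m + 4)*(m^2 - 2*m - 8) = (m - 4)^2*(m + 3)*(m + 4)*(m + 2)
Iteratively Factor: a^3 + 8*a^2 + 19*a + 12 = (a + 3)*(a^2 + 5*a + 4) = (a + 1)*(a + 3)*(a + 4)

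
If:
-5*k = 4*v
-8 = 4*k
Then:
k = -2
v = 5/2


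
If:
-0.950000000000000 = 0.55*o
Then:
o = -1.73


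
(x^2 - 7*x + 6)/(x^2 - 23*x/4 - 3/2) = 4*(x - 1)/(4*x + 1)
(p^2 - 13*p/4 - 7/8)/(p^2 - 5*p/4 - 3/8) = (2*p - 7)/(2*p - 3)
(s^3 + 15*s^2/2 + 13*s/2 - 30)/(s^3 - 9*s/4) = 2*(s^2 + 9*s + 20)/(s*(2*s + 3))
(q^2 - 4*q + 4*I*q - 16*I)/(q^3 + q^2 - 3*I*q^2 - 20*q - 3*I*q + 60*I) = (q + 4*I)/(q^2 + q*(5 - 3*I) - 15*I)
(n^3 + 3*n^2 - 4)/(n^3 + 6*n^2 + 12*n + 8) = (n - 1)/(n + 2)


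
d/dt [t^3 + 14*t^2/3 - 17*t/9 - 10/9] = 3*t^2 + 28*t/3 - 17/9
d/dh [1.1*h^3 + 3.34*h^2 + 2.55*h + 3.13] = 3.3*h^2 + 6.68*h + 2.55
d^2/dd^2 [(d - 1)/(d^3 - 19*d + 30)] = 2*((d - 1)*(3*d^2 - 19)^2 + (-3*d^2 - 3*d*(d - 1) + 19)*(d^3 - 19*d + 30))/(d^3 - 19*d + 30)^3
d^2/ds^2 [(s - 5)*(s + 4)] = 2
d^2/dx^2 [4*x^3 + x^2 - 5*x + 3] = 24*x + 2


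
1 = 1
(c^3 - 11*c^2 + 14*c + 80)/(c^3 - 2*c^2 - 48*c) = (c^2 - 3*c - 10)/(c*(c + 6))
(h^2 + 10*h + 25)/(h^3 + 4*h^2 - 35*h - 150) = 1/(h - 6)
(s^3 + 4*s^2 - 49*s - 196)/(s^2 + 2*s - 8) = (s^2 - 49)/(s - 2)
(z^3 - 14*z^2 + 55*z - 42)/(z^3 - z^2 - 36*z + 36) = (z - 7)/(z + 6)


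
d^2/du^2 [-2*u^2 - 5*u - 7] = -4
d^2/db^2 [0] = 0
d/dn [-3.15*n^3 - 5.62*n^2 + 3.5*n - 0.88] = -9.45*n^2 - 11.24*n + 3.5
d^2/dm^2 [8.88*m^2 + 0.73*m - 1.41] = 17.7600000000000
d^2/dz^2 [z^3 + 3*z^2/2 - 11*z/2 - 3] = 6*z + 3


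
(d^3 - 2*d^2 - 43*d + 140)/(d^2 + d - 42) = (d^2 - 9*d + 20)/(d - 6)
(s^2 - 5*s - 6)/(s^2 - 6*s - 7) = (s - 6)/(s - 7)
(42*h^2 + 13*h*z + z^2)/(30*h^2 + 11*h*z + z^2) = (7*h + z)/(5*h + z)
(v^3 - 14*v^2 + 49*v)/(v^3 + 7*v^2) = (v^2 - 14*v + 49)/(v*(v + 7))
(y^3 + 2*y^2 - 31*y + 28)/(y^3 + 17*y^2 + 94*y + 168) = (y^2 - 5*y + 4)/(y^2 + 10*y + 24)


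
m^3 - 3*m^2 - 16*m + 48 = (m - 4)*(m - 3)*(m + 4)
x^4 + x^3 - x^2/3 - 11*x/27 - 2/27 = (x - 2/3)*(x + 1/3)^2*(x + 1)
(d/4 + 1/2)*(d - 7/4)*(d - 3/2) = d^3/4 - 5*d^2/16 - 31*d/32 + 21/16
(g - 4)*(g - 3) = g^2 - 7*g + 12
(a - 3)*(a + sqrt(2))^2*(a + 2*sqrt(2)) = a^4 - 3*a^3 + 4*sqrt(2)*a^3 - 12*sqrt(2)*a^2 + 10*a^2 - 30*a + 4*sqrt(2)*a - 12*sqrt(2)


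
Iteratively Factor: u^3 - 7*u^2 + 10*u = (u)*(u^2 - 7*u + 10) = u*(u - 2)*(u - 5)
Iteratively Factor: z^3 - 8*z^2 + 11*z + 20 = (z + 1)*(z^2 - 9*z + 20) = (z - 5)*(z + 1)*(z - 4)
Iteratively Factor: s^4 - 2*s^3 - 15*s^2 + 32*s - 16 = (s - 4)*(s^3 + 2*s^2 - 7*s + 4) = (s - 4)*(s - 1)*(s^2 + 3*s - 4) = (s - 4)*(s - 1)^2*(s + 4)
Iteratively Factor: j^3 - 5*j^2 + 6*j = (j - 2)*(j^2 - 3*j) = j*(j - 2)*(j - 3)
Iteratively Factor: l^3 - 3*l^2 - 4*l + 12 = (l - 2)*(l^2 - l - 6) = (l - 3)*(l - 2)*(l + 2)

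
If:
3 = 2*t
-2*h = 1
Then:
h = -1/2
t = 3/2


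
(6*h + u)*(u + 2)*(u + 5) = 6*h*u^2 + 42*h*u + 60*h + u^3 + 7*u^2 + 10*u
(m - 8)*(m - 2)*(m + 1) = m^3 - 9*m^2 + 6*m + 16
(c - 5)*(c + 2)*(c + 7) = c^3 + 4*c^2 - 31*c - 70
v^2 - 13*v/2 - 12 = (v - 8)*(v + 3/2)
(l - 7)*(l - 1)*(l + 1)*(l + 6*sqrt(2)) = l^4 - 7*l^3 + 6*sqrt(2)*l^3 - 42*sqrt(2)*l^2 - l^2 - 6*sqrt(2)*l + 7*l + 42*sqrt(2)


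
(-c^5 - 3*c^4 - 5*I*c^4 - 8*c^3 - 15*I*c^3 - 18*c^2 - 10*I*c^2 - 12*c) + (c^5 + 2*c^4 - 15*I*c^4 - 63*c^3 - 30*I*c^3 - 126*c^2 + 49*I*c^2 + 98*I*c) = -c^4 - 20*I*c^4 - 71*c^3 - 45*I*c^3 - 144*c^2 + 39*I*c^2 - 12*c + 98*I*c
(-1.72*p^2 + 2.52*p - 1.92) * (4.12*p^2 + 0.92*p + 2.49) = -7.0864*p^4 + 8.8*p^3 - 9.8748*p^2 + 4.5084*p - 4.7808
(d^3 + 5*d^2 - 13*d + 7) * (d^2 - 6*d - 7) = d^5 - d^4 - 50*d^3 + 50*d^2 + 49*d - 49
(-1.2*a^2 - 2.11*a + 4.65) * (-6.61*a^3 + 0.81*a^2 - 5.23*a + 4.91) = 7.932*a^5 + 12.9751*a^4 - 26.1696*a^3 + 8.9098*a^2 - 34.6796*a + 22.8315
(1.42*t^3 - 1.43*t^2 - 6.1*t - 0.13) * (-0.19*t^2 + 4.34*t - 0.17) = -0.2698*t^5 + 6.4345*t^4 - 5.2886*t^3 - 26.2062*t^2 + 0.4728*t + 0.0221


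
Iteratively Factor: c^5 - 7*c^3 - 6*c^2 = (c)*(c^4 - 7*c^2 - 6*c) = c*(c + 2)*(c^3 - 2*c^2 - 3*c) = c*(c + 1)*(c + 2)*(c^2 - 3*c) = c*(c - 3)*(c + 1)*(c + 2)*(c)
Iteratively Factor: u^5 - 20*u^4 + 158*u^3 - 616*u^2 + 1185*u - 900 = (u - 4)*(u^4 - 16*u^3 + 94*u^2 - 240*u + 225) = (u - 5)*(u - 4)*(u^3 - 11*u^2 + 39*u - 45) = (u - 5)*(u - 4)*(u - 3)*(u^2 - 8*u + 15) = (u - 5)*(u - 4)*(u - 3)^2*(u - 5)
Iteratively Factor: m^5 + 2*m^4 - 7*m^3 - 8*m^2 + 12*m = (m - 1)*(m^4 + 3*m^3 - 4*m^2 - 12*m) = m*(m - 1)*(m^3 + 3*m^2 - 4*m - 12) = m*(m - 1)*(m + 3)*(m^2 - 4) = m*(m - 2)*(m - 1)*(m + 3)*(m + 2)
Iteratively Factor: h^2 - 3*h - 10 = (h + 2)*(h - 5)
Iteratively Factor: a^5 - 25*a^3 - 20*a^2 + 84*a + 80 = (a + 1)*(a^4 - a^3 - 24*a^2 + 4*a + 80) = (a - 2)*(a + 1)*(a^3 + a^2 - 22*a - 40) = (a - 2)*(a + 1)*(a + 4)*(a^2 - 3*a - 10) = (a - 2)*(a + 1)*(a + 2)*(a + 4)*(a - 5)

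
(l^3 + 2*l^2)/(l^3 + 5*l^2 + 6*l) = l/(l + 3)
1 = 1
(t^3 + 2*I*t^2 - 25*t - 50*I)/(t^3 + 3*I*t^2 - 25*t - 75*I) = (t + 2*I)/(t + 3*I)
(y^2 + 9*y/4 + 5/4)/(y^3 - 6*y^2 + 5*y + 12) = (y + 5/4)/(y^2 - 7*y + 12)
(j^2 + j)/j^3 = (j + 1)/j^2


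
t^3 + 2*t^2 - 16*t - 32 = (t - 4)*(t + 2)*(t + 4)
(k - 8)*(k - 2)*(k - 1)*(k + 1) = k^4 - 10*k^3 + 15*k^2 + 10*k - 16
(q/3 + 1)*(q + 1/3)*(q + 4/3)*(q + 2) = q^4/3 + 20*q^3/9 + 133*q^2/27 + 110*q/27 + 8/9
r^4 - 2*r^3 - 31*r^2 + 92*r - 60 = (r - 5)*(r - 2)*(r - 1)*(r + 6)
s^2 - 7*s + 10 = (s - 5)*(s - 2)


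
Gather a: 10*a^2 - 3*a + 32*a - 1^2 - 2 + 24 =10*a^2 + 29*a + 21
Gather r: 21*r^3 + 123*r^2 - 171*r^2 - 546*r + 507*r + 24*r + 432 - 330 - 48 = 21*r^3 - 48*r^2 - 15*r + 54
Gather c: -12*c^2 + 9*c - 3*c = -12*c^2 + 6*c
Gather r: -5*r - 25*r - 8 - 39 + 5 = -30*r - 42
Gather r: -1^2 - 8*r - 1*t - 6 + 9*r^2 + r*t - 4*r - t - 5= 9*r^2 + r*(t - 12) - 2*t - 12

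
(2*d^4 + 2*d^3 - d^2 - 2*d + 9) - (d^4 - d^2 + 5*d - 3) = d^4 + 2*d^3 - 7*d + 12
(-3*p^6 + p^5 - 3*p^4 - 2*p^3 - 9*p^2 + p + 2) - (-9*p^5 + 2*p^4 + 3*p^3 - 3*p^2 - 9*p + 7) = -3*p^6 + 10*p^5 - 5*p^4 - 5*p^3 - 6*p^2 + 10*p - 5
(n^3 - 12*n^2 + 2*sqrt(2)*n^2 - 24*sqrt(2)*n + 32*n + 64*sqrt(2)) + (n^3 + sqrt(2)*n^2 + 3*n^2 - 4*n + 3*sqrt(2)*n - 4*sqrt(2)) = 2*n^3 - 9*n^2 + 3*sqrt(2)*n^2 - 21*sqrt(2)*n + 28*n + 60*sqrt(2)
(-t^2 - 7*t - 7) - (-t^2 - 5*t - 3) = -2*t - 4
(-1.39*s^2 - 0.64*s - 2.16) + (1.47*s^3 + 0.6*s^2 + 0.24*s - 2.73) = 1.47*s^3 - 0.79*s^2 - 0.4*s - 4.89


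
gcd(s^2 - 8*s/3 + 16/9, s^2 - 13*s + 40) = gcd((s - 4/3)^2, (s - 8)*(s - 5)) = 1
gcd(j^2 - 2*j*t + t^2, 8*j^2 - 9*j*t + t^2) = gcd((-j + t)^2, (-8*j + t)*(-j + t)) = -j + t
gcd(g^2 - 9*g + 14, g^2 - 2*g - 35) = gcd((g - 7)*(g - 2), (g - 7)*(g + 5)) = g - 7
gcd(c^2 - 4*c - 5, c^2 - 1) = c + 1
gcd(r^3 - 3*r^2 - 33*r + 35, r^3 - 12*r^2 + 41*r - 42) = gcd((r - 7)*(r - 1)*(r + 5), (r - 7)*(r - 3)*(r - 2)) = r - 7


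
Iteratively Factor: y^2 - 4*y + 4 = (y - 2)*(y - 2)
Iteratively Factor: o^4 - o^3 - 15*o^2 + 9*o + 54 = (o - 3)*(o^3 + 2*o^2 - 9*o - 18) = (o - 3)*(o + 2)*(o^2 - 9) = (o - 3)*(o + 2)*(o + 3)*(o - 3)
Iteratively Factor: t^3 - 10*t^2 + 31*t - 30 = (t - 5)*(t^2 - 5*t + 6) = (t - 5)*(t - 3)*(t - 2)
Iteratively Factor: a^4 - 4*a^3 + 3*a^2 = (a)*(a^3 - 4*a^2 + 3*a) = a^2*(a^2 - 4*a + 3) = a^2*(a - 3)*(a - 1)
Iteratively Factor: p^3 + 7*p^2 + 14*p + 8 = (p + 2)*(p^2 + 5*p + 4) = (p + 1)*(p + 2)*(p + 4)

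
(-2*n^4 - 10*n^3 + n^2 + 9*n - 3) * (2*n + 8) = -4*n^5 - 36*n^4 - 78*n^3 + 26*n^2 + 66*n - 24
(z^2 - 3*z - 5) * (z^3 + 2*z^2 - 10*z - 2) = z^5 - z^4 - 21*z^3 + 18*z^2 + 56*z + 10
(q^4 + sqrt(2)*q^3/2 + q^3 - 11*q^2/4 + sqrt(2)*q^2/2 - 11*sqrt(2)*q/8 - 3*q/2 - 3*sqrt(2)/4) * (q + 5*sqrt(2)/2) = q^5 + q^4 + 3*sqrt(2)*q^4 - q^3/4 + 3*sqrt(2)*q^3 - 33*sqrt(2)*q^2/4 + q^2 - 55*q/8 - 9*sqrt(2)*q/2 - 15/4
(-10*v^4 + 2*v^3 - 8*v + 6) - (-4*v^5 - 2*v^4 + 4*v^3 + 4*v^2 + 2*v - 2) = 4*v^5 - 8*v^4 - 2*v^3 - 4*v^2 - 10*v + 8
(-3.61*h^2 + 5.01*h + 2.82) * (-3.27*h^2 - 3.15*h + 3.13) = 11.8047*h^4 - 5.0112*h^3 - 36.3022*h^2 + 6.7983*h + 8.8266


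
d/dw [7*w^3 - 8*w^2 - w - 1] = 21*w^2 - 16*w - 1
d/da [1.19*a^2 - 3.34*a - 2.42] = 2.38*a - 3.34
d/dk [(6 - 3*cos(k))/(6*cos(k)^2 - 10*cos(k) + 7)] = 3*(-6*cos(k)^2 + 24*cos(k) - 13)*sin(k)/(6*sin(k)^2 + 10*cos(k) - 13)^2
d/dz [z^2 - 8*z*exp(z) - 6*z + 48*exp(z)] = -8*z*exp(z) + 2*z + 40*exp(z) - 6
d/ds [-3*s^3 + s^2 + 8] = s*(2 - 9*s)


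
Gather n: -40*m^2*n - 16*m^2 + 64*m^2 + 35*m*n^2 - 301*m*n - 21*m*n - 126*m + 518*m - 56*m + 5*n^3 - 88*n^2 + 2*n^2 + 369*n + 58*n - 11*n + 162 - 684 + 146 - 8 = 48*m^2 + 336*m + 5*n^3 + n^2*(35*m - 86) + n*(-40*m^2 - 322*m + 416) - 384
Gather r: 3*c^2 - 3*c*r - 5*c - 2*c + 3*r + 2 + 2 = 3*c^2 - 7*c + r*(3 - 3*c) + 4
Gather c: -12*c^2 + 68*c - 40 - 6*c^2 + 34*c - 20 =-18*c^2 + 102*c - 60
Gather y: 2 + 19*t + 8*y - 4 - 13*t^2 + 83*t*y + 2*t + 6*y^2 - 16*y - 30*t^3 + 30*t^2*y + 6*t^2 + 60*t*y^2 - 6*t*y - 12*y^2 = -30*t^3 - 7*t^2 + 21*t + y^2*(60*t - 6) + y*(30*t^2 + 77*t - 8) - 2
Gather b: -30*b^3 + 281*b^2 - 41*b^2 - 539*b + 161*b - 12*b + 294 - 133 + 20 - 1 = -30*b^3 + 240*b^2 - 390*b + 180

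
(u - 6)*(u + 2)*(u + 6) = u^3 + 2*u^2 - 36*u - 72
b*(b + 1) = b^2 + b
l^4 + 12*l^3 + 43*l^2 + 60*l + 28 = (l + 1)*(l + 2)^2*(l + 7)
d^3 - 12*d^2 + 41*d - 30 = (d - 6)*(d - 5)*(d - 1)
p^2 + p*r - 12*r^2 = (p - 3*r)*(p + 4*r)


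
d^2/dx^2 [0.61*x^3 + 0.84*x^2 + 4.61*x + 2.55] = 3.66*x + 1.68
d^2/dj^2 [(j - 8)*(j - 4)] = 2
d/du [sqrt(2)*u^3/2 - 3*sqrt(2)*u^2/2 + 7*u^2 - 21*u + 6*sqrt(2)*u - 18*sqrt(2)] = 3*sqrt(2)*u^2/2 - 3*sqrt(2)*u + 14*u - 21 + 6*sqrt(2)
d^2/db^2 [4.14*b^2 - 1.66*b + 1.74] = 8.28000000000000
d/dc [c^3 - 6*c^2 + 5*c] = 3*c^2 - 12*c + 5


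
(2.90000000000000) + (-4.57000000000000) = -1.67000000000000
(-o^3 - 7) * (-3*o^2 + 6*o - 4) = 3*o^5 - 6*o^4 + 4*o^3 + 21*o^2 - 42*o + 28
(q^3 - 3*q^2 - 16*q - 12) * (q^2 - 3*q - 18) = q^5 - 6*q^4 - 25*q^3 + 90*q^2 + 324*q + 216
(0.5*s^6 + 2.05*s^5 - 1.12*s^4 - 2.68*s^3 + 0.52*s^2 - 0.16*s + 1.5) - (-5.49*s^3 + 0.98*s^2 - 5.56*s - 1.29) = 0.5*s^6 + 2.05*s^5 - 1.12*s^4 + 2.81*s^3 - 0.46*s^2 + 5.4*s + 2.79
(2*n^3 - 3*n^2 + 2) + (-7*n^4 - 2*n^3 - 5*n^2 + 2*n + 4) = -7*n^4 - 8*n^2 + 2*n + 6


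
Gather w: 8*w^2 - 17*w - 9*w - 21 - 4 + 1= 8*w^2 - 26*w - 24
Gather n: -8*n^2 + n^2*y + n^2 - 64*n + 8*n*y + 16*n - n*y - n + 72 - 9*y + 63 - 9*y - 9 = n^2*(y - 7) + n*(7*y - 49) - 18*y + 126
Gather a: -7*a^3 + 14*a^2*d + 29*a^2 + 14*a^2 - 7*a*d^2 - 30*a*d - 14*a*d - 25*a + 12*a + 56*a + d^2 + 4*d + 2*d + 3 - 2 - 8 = -7*a^3 + a^2*(14*d + 43) + a*(-7*d^2 - 44*d + 43) + d^2 + 6*d - 7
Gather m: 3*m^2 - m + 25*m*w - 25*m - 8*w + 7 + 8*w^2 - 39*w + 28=3*m^2 + m*(25*w - 26) + 8*w^2 - 47*w + 35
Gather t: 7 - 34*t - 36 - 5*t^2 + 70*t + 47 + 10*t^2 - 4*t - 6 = 5*t^2 + 32*t + 12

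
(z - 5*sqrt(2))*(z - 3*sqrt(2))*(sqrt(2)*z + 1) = sqrt(2)*z^3 - 15*z^2 + 22*sqrt(2)*z + 30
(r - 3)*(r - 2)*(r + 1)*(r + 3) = r^4 - r^3 - 11*r^2 + 9*r + 18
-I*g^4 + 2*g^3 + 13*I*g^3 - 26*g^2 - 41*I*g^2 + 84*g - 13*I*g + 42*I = (g - 7)*(g - 6)*(g + I)*(-I*g + 1)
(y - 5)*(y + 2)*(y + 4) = y^3 + y^2 - 22*y - 40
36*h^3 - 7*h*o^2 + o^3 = (-6*h + o)*(-3*h + o)*(2*h + o)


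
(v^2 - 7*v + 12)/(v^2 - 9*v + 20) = (v - 3)/(v - 5)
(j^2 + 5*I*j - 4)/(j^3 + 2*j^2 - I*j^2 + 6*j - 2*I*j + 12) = (j^2 + 5*I*j - 4)/(j^3 + j^2*(2 - I) + 2*j*(3 - I) + 12)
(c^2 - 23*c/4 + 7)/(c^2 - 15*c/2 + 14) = (4*c - 7)/(2*(2*c - 7))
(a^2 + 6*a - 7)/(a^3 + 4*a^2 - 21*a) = (a - 1)/(a*(a - 3))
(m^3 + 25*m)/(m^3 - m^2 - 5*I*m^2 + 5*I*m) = (m + 5*I)/(m - 1)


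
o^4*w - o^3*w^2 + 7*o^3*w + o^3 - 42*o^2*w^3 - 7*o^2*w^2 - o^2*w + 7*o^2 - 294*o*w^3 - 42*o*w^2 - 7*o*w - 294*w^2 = (o + 7)*(o - 7*w)*(o + 6*w)*(o*w + 1)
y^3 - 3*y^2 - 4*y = y*(y - 4)*(y + 1)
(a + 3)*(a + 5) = a^2 + 8*a + 15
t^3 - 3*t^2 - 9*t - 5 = (t - 5)*(t + 1)^2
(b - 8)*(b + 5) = b^2 - 3*b - 40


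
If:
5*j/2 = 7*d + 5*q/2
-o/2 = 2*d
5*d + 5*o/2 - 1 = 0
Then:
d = -1/5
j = q - 14/25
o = 4/5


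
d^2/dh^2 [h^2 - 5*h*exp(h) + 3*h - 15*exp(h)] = -5*h*exp(h) - 25*exp(h) + 2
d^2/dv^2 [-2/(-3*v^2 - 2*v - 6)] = 4*(-9*v^2 - 6*v + 4*(3*v + 1)^2 - 18)/(3*v^2 + 2*v + 6)^3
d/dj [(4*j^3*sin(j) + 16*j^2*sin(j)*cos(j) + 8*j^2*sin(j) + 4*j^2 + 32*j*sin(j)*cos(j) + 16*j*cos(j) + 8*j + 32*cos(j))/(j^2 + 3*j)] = 4*(j^5*cos(j) + j^4*sin(j) + 5*j^4*cos(j) + 4*j^4*cos(2*j) + 2*j^3*sin(j) + 6*j^3*cos(j) + 20*j^3*cos(2*j) - 14*j^2*sin(j) + 2*j^2*sin(2*j) - 4*j^2*cos(j) + 24*j^2*cos(2*j) + j^2 - 24*j*sin(j) - 16*j*cos(j) - 24*cos(j))/(j^2*(j^2 + 6*j + 9))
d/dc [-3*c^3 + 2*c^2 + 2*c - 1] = -9*c^2 + 4*c + 2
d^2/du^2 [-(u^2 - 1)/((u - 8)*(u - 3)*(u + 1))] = 2*(-u^3 + 3*u^2 + 39*u - 167)/(u^6 - 33*u^5 + 435*u^4 - 2915*u^3 + 10440*u^2 - 19008*u + 13824)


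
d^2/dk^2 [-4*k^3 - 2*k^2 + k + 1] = -24*k - 4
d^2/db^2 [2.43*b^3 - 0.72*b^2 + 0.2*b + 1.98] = 14.58*b - 1.44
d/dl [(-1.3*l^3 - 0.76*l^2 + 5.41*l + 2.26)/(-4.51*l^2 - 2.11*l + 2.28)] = (5.863*l^4 + 5.486*l^3 + 17.1107*l^2 + 16.9196*l + 17.1034)/(20.3401*l^4 + 19.0322*l^3 - 16.1135*l^2 - 9.6216*l + 5.1984)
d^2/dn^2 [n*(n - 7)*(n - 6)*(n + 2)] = 12*n^2 - 66*n + 32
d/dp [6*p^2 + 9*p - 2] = 12*p + 9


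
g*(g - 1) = g^2 - g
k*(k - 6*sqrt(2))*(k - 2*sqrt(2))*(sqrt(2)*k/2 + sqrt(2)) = sqrt(2)*k^4/2 - 8*k^3 + sqrt(2)*k^3 - 16*k^2 + 12*sqrt(2)*k^2 + 24*sqrt(2)*k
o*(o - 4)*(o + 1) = o^3 - 3*o^2 - 4*o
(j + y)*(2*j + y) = 2*j^2 + 3*j*y + y^2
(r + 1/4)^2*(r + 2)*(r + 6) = r^4 + 17*r^3/2 + 257*r^2/16 + 13*r/2 + 3/4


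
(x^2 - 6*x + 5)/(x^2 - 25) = (x - 1)/(x + 5)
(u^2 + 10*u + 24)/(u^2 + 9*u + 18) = (u + 4)/(u + 3)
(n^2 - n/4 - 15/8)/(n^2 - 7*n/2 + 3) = (n + 5/4)/(n - 2)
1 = 1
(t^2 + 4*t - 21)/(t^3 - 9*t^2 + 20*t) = (t^2 + 4*t - 21)/(t*(t^2 - 9*t + 20))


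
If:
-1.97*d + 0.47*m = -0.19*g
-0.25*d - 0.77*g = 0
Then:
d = 0.231334697008438*m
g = -0.0751086678598824*m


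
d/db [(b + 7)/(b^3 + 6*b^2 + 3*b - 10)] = (b^3 + 6*b^2 + 3*b - 3*(b + 7)*(b^2 + 4*b + 1) - 10)/(b^3 + 6*b^2 + 3*b - 10)^2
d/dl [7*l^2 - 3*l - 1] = 14*l - 3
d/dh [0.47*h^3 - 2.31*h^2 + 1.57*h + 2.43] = 1.41*h^2 - 4.62*h + 1.57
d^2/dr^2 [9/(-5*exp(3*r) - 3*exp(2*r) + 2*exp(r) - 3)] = 9*(-2*(15*exp(2*r) + 6*exp(r) - 2)^2*exp(r) + (45*exp(2*r) + 12*exp(r) - 2)*(5*exp(3*r) + 3*exp(2*r) - 2*exp(r) + 3))*exp(r)/(5*exp(3*r) + 3*exp(2*r) - 2*exp(r) + 3)^3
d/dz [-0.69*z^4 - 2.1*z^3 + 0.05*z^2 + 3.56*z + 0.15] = -2.76*z^3 - 6.3*z^2 + 0.1*z + 3.56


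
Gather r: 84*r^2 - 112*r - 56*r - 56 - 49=84*r^2 - 168*r - 105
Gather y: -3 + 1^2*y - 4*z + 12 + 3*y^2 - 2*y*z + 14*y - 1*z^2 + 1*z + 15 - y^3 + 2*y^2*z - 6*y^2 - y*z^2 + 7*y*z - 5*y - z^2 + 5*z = -y^3 + y^2*(2*z - 3) + y*(-z^2 + 5*z + 10) - 2*z^2 + 2*z + 24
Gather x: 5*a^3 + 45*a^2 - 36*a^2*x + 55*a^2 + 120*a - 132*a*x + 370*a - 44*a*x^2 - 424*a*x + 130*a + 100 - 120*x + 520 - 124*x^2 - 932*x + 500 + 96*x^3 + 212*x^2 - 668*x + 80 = 5*a^3 + 100*a^2 + 620*a + 96*x^3 + x^2*(88 - 44*a) + x*(-36*a^2 - 556*a - 1720) + 1200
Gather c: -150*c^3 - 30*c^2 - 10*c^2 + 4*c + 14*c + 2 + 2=-150*c^3 - 40*c^2 + 18*c + 4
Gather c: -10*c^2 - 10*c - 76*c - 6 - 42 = -10*c^2 - 86*c - 48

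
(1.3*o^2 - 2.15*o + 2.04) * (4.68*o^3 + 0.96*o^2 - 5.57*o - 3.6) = 6.084*o^5 - 8.814*o^4 + 0.2422*o^3 + 9.2539*o^2 - 3.6228*o - 7.344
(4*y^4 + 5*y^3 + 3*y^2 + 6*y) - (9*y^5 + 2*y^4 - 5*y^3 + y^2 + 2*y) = -9*y^5 + 2*y^4 + 10*y^3 + 2*y^2 + 4*y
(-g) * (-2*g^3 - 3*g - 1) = 2*g^4 + 3*g^2 + g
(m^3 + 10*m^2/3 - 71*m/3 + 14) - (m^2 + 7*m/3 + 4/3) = m^3 + 7*m^2/3 - 26*m + 38/3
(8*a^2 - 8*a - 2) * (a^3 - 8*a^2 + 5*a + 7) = 8*a^5 - 72*a^4 + 102*a^3 + 32*a^2 - 66*a - 14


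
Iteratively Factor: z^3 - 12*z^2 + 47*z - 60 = (z - 3)*(z^2 - 9*z + 20) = (z - 4)*(z - 3)*(z - 5)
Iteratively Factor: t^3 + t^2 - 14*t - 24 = (t - 4)*(t^2 + 5*t + 6) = (t - 4)*(t + 2)*(t + 3)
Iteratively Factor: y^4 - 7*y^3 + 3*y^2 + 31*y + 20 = (y + 1)*(y^3 - 8*y^2 + 11*y + 20) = (y + 1)^2*(y^2 - 9*y + 20) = (y - 5)*(y + 1)^2*(y - 4)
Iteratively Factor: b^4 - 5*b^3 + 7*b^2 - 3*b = (b - 3)*(b^3 - 2*b^2 + b) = (b - 3)*(b - 1)*(b^2 - b) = b*(b - 3)*(b - 1)*(b - 1)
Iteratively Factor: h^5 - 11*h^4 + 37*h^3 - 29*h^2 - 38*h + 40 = (h - 1)*(h^4 - 10*h^3 + 27*h^2 - 2*h - 40) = (h - 1)*(h + 1)*(h^3 - 11*h^2 + 38*h - 40) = (h - 2)*(h - 1)*(h + 1)*(h^2 - 9*h + 20) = (h - 4)*(h - 2)*(h - 1)*(h + 1)*(h - 5)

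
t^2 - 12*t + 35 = (t - 7)*(t - 5)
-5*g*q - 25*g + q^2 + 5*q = (-5*g + q)*(q + 5)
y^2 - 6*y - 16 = (y - 8)*(y + 2)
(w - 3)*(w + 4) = w^2 + w - 12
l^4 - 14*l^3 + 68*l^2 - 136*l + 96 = (l - 6)*(l - 4)*(l - 2)^2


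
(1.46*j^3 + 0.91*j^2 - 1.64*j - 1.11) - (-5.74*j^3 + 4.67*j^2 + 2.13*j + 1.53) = 7.2*j^3 - 3.76*j^2 - 3.77*j - 2.64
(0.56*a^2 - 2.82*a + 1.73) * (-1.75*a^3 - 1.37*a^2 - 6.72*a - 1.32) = -0.98*a^5 + 4.1678*a^4 - 2.9273*a^3 + 15.8411*a^2 - 7.9032*a - 2.2836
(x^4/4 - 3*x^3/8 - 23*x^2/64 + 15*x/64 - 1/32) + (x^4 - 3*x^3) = 5*x^4/4 - 27*x^3/8 - 23*x^2/64 + 15*x/64 - 1/32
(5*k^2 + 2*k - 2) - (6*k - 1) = 5*k^2 - 4*k - 1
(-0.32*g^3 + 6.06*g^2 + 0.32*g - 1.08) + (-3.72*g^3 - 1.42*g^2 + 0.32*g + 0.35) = -4.04*g^3 + 4.64*g^2 + 0.64*g - 0.73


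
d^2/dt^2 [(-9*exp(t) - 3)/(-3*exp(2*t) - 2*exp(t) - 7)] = (81*exp(4*t) + 54*exp(3*t) - 1080*exp(2*t) - 366*exp(t) + 399)*exp(t)/(27*exp(6*t) + 54*exp(5*t) + 225*exp(4*t) + 260*exp(3*t) + 525*exp(2*t) + 294*exp(t) + 343)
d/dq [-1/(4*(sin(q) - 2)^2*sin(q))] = (3*sin(q) - 2)*cos(q)/(4*(sin(q) - 2)^3*sin(q)^2)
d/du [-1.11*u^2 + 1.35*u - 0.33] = 1.35 - 2.22*u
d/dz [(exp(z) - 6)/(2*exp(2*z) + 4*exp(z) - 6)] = (-(exp(z) - 6)*(exp(z) + 1) + exp(2*z)/2 + exp(z) - 3/2)*exp(z)/(exp(2*z) + 2*exp(z) - 3)^2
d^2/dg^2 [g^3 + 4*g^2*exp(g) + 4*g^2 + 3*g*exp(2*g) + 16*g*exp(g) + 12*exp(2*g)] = 4*g^2*exp(g) + 12*g*exp(2*g) + 32*g*exp(g) + 6*g + 60*exp(2*g) + 40*exp(g) + 8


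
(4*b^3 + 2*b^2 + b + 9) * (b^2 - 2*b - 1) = 4*b^5 - 6*b^4 - 7*b^3 + 5*b^2 - 19*b - 9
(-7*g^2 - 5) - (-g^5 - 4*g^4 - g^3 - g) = g^5 + 4*g^4 + g^3 - 7*g^2 + g - 5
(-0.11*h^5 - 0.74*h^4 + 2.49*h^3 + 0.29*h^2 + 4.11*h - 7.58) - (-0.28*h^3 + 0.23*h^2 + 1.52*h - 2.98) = -0.11*h^5 - 0.74*h^4 + 2.77*h^3 + 0.06*h^2 + 2.59*h - 4.6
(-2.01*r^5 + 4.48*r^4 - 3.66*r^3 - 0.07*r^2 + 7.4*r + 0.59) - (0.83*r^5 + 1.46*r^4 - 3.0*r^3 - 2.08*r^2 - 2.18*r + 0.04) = -2.84*r^5 + 3.02*r^4 - 0.66*r^3 + 2.01*r^2 + 9.58*r + 0.55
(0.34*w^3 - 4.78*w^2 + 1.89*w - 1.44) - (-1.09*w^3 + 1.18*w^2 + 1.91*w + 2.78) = 1.43*w^3 - 5.96*w^2 - 0.02*w - 4.22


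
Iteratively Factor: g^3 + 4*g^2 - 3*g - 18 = (g + 3)*(g^2 + g - 6) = (g + 3)^2*(g - 2)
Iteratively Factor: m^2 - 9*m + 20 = (m - 4)*(m - 5)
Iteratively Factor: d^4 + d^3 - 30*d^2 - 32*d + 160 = (d + 4)*(d^3 - 3*d^2 - 18*d + 40) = (d + 4)^2*(d^2 - 7*d + 10) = (d - 2)*(d + 4)^2*(d - 5)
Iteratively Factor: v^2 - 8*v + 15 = (v - 3)*(v - 5)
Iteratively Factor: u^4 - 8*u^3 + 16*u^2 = (u)*(u^3 - 8*u^2 + 16*u) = u*(u - 4)*(u^2 - 4*u) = u^2*(u - 4)*(u - 4)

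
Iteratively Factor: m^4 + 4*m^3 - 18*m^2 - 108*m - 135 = (m + 3)*(m^3 + m^2 - 21*m - 45) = (m - 5)*(m + 3)*(m^2 + 6*m + 9) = (m - 5)*(m + 3)^2*(m + 3)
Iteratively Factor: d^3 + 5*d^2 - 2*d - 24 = (d - 2)*(d^2 + 7*d + 12) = (d - 2)*(d + 3)*(d + 4)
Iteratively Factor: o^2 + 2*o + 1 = (o + 1)*(o + 1)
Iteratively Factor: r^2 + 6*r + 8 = (r + 2)*(r + 4)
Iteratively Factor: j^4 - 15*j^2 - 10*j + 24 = (j - 4)*(j^3 + 4*j^2 + j - 6) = (j - 4)*(j + 2)*(j^2 + 2*j - 3) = (j - 4)*(j - 1)*(j + 2)*(j + 3)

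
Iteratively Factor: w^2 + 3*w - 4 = (w - 1)*(w + 4)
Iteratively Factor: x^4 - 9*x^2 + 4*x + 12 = (x - 2)*(x^3 + 2*x^2 - 5*x - 6) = (x - 2)*(x + 3)*(x^2 - x - 2) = (x - 2)^2*(x + 3)*(x + 1)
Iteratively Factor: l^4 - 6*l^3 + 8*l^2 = (l - 4)*(l^3 - 2*l^2) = l*(l - 4)*(l^2 - 2*l) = l*(l - 4)*(l - 2)*(l)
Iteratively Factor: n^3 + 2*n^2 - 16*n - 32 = (n + 4)*(n^2 - 2*n - 8) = (n - 4)*(n + 4)*(n + 2)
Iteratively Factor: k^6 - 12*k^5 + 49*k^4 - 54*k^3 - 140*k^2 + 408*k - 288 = (k - 2)*(k^5 - 10*k^4 + 29*k^3 + 4*k^2 - 132*k + 144) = (k - 2)*(k + 2)*(k^4 - 12*k^3 + 53*k^2 - 102*k + 72) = (k - 3)*(k - 2)*(k + 2)*(k^3 - 9*k^2 + 26*k - 24) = (k - 3)^2*(k - 2)*(k + 2)*(k^2 - 6*k + 8) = (k - 4)*(k - 3)^2*(k - 2)*(k + 2)*(k - 2)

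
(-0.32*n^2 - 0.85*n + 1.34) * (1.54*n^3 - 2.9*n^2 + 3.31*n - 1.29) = -0.4928*n^5 - 0.381*n^4 + 3.4694*n^3 - 6.2867*n^2 + 5.5319*n - 1.7286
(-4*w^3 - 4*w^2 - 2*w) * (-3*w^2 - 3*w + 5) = 12*w^5 + 24*w^4 - 2*w^3 - 14*w^2 - 10*w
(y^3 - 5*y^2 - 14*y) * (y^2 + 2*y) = y^5 - 3*y^4 - 24*y^3 - 28*y^2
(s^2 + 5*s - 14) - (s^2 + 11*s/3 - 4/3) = 4*s/3 - 38/3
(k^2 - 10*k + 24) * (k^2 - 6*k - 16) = k^4 - 16*k^3 + 68*k^2 + 16*k - 384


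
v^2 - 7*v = v*(v - 7)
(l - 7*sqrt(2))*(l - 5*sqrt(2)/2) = l^2 - 19*sqrt(2)*l/2 + 35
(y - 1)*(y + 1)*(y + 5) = y^3 + 5*y^2 - y - 5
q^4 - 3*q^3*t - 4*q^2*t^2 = q^2*(q - 4*t)*(q + t)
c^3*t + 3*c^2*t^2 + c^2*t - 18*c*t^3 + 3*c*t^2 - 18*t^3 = (c - 3*t)*(c + 6*t)*(c*t + t)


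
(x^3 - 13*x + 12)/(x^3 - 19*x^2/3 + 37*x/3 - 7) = 3*(x + 4)/(3*x - 7)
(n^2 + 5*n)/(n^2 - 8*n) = (n + 5)/(n - 8)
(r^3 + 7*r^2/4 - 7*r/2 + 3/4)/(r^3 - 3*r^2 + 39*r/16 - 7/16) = 4*(r + 3)/(4*r - 7)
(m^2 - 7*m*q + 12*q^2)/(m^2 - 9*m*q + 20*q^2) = (-m + 3*q)/(-m + 5*q)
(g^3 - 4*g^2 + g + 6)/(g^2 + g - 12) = (g^2 - g - 2)/(g + 4)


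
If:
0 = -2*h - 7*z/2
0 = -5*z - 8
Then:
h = 14/5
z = -8/5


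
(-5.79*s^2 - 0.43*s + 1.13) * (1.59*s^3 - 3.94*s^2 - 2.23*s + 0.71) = -9.2061*s^5 + 22.1289*s^4 + 16.4026*s^3 - 7.6042*s^2 - 2.8252*s + 0.8023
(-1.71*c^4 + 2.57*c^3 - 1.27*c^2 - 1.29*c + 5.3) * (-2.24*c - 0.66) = 3.8304*c^5 - 4.6282*c^4 + 1.1486*c^3 + 3.7278*c^2 - 11.0206*c - 3.498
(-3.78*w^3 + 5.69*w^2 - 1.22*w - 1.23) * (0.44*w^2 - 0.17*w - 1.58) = -1.6632*w^5 + 3.1462*w^4 + 4.4683*w^3 - 9.324*w^2 + 2.1367*w + 1.9434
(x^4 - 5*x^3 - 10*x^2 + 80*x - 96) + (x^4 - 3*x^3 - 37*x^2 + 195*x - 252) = 2*x^4 - 8*x^3 - 47*x^2 + 275*x - 348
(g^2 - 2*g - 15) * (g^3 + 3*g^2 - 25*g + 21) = g^5 + g^4 - 46*g^3 + 26*g^2 + 333*g - 315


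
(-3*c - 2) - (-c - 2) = -2*c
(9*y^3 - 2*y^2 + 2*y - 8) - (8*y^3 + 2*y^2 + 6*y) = y^3 - 4*y^2 - 4*y - 8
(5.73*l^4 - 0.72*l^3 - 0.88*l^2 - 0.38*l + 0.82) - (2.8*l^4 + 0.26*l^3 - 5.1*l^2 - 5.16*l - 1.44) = 2.93*l^4 - 0.98*l^3 + 4.22*l^2 + 4.78*l + 2.26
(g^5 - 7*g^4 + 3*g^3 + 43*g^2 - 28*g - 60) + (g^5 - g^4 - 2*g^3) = 2*g^5 - 8*g^4 + g^3 + 43*g^2 - 28*g - 60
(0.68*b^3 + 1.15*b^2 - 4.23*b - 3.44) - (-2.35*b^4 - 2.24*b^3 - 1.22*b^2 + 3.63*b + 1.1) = 2.35*b^4 + 2.92*b^3 + 2.37*b^2 - 7.86*b - 4.54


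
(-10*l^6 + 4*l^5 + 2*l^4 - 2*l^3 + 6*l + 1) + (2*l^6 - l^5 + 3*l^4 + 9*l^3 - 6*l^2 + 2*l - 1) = -8*l^6 + 3*l^5 + 5*l^4 + 7*l^3 - 6*l^2 + 8*l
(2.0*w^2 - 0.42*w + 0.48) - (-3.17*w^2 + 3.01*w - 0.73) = 5.17*w^2 - 3.43*w + 1.21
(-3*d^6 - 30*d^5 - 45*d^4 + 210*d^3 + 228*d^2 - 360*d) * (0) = 0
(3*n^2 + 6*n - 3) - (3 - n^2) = 4*n^2 + 6*n - 6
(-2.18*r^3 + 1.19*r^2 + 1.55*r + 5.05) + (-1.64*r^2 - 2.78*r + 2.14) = -2.18*r^3 - 0.45*r^2 - 1.23*r + 7.19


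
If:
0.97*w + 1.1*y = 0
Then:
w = -1.1340206185567*y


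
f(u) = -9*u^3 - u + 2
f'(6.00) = -973.00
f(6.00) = -1948.00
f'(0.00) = -1.00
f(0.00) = 2.00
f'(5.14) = -714.33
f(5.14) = -1225.31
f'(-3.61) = -352.87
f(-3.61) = 429.02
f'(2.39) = -155.23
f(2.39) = -123.26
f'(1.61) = -70.99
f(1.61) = -37.17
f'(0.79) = -17.85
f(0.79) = -3.23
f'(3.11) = -262.15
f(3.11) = -271.83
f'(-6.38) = -1100.02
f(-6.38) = 2345.63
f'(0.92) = -23.85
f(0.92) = -5.93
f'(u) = -27*u^2 - 1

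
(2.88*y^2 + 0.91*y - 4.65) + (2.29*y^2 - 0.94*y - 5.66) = 5.17*y^2 - 0.0299999999999999*y - 10.31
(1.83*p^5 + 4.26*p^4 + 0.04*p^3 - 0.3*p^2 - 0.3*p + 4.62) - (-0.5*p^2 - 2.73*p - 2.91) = 1.83*p^5 + 4.26*p^4 + 0.04*p^3 + 0.2*p^2 + 2.43*p + 7.53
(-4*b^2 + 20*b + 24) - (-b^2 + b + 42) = -3*b^2 + 19*b - 18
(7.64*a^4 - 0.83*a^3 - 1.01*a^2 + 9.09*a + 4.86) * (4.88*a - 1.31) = 37.2832*a^5 - 14.0588*a^4 - 3.8415*a^3 + 45.6823*a^2 + 11.8089*a - 6.3666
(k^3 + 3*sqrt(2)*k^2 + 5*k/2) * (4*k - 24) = 4*k^4 - 24*k^3 + 12*sqrt(2)*k^3 - 72*sqrt(2)*k^2 + 10*k^2 - 60*k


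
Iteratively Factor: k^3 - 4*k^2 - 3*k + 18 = (k + 2)*(k^2 - 6*k + 9) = (k - 3)*(k + 2)*(k - 3)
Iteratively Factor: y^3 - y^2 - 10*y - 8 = (y + 1)*(y^2 - 2*y - 8) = (y - 4)*(y + 1)*(y + 2)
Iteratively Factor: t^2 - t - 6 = (t - 3)*(t + 2)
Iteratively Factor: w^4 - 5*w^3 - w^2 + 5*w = (w)*(w^3 - 5*w^2 - w + 5) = w*(w + 1)*(w^2 - 6*w + 5) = w*(w - 5)*(w + 1)*(w - 1)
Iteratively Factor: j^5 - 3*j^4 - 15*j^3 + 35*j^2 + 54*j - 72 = (j - 1)*(j^4 - 2*j^3 - 17*j^2 + 18*j + 72) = (j - 4)*(j - 1)*(j^3 + 2*j^2 - 9*j - 18) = (j - 4)*(j - 3)*(j - 1)*(j^2 + 5*j + 6) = (j - 4)*(j - 3)*(j - 1)*(j + 2)*(j + 3)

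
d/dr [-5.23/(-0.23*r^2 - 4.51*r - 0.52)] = (-2.4058*r - 23.5873)/(0.23*r^2 + 4.51*r + 0.52)^2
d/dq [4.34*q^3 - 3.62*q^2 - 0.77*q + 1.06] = 13.02*q^2 - 7.24*q - 0.77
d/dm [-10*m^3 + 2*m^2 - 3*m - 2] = -30*m^2 + 4*m - 3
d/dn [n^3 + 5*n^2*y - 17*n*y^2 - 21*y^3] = 3*n^2 + 10*n*y - 17*y^2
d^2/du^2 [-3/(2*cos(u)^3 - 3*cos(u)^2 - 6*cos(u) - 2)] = 18*(12*(sin(u)^2 + cos(u))^2*sin(u)^2 + 6*cos(u)^6 - 13*cos(u)^5 - 18*cos(u)^4 + 17*cos(u)^3 + 19*cos(u)^2 - 2)/(-2*cos(u)^3 + 3*cos(u)^2 + 6*cos(u) + 2)^3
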